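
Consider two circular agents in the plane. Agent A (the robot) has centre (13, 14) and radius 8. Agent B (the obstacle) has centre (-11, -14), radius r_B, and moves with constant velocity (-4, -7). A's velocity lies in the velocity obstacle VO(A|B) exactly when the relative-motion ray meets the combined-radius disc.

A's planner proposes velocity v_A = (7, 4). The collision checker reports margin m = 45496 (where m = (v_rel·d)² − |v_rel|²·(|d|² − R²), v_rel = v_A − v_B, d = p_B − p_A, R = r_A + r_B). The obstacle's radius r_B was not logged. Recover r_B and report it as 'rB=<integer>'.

m = 45496
d = (-24, -28);  v_rel = (11, 11),  |v_rel|² = 242
v_rel×d = (11)·(-28) − (11)·(-24) = -44
since m = R²·242 − (-44)²:  R² = (1936 + 45496) / 242 = 196
R = √196 = 14  ⇒  r_B = 14 − 8 = 6

rB=6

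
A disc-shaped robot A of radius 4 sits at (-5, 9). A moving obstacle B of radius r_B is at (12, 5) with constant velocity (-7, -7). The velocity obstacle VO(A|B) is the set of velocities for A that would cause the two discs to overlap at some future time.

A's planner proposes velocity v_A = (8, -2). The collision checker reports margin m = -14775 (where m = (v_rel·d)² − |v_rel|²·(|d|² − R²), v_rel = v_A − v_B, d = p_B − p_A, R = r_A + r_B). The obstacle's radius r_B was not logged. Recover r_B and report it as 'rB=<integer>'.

m = -14775
d = (17, -4);  v_rel = (15, 5),  |v_rel|² = 250
v_rel×d = (15)·(-4) − (5)·(17) = -145
since m = R²·250 − (-145)²:  R² = (21025 + -14775) / 250 = 25
R = √25 = 5  ⇒  r_B = 5 − 4 = 1

rB=1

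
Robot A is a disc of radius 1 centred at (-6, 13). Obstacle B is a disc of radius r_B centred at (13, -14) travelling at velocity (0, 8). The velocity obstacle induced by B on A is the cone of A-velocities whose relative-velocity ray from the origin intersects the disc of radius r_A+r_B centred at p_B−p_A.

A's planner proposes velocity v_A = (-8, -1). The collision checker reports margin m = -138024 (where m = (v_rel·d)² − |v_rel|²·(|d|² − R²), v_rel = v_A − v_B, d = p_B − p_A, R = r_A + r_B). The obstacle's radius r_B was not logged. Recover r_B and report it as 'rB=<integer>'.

m = -138024
d = (19, -27);  v_rel = (-8, -9),  |v_rel|² = 145
v_rel×d = (-8)·(-27) − (-9)·(19) = 387
since m = R²·145 − 387²:  R² = (149769 + -138024) / 145 = 81
R = √81 = 9  ⇒  r_B = 9 − 1 = 8

rB=8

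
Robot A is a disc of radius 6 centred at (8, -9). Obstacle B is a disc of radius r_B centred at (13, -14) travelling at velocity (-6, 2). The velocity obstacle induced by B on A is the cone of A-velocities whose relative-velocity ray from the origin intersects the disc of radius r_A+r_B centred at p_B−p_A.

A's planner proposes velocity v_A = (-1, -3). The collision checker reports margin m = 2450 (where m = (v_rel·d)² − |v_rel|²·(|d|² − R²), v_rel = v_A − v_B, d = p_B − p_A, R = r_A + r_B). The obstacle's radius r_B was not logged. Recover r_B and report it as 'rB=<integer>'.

m = 2450
d = (5, -5);  v_rel = (5, -5),  |v_rel|² = 50
v_rel×d = (5)·(-5) − (-5)·(5) = 0
since m = R²·50 − 0²:  R² = (0 + 2450) / 50 = 49
R = √49 = 7  ⇒  r_B = 7 − 6 = 1

rB=1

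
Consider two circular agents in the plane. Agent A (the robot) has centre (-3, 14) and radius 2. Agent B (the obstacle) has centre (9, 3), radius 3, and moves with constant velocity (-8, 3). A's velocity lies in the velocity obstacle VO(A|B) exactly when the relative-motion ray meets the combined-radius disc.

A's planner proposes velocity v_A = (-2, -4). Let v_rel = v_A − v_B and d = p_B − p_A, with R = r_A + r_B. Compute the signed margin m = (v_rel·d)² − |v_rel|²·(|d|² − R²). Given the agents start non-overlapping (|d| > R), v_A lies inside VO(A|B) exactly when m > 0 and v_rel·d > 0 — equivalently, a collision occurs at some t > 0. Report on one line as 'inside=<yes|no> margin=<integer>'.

d = (12, -11),  |d|² = 265;  R = 2+3 = 5,  c = 265−5² = 240
v_rel = (6, -7),  |v_rel|² = 85;  v_rel·d = (6)·(12) + (-7)·(-11) = 149
85·t² − 298·t + 240 = 0  ⇒  m = 149² − 85·240 = 1801
m = 1801 > 0,  v_rel·d = 149 > 0  ⇒  inside

inside=yes margin=1801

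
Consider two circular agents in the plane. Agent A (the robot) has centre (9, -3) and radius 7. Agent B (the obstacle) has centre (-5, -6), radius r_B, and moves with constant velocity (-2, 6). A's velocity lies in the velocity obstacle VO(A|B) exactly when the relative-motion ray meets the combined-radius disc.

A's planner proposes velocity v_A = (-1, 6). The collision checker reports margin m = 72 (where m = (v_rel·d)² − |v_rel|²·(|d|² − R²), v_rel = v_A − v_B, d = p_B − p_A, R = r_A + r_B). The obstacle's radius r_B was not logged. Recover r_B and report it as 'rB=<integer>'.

m = 72
d = (-14, -3);  v_rel = (1, 0),  |v_rel|² = 1
v_rel×d = (1)·(-3) − (0)·(-14) = -3
since m = R²·1 − (-3)²:  R² = (9 + 72) / 1 = 81
R = √81 = 9  ⇒  r_B = 9 − 7 = 2

rB=2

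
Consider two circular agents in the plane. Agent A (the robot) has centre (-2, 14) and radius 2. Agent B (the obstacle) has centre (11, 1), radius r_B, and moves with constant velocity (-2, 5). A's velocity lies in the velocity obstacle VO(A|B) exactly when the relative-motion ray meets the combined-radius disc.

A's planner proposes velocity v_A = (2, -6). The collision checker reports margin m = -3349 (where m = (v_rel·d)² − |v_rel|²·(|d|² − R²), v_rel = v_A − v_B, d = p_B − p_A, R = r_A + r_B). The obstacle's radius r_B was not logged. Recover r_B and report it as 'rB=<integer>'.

m = -3349
d = (13, -13);  v_rel = (4, -11),  |v_rel|² = 137
v_rel×d = (4)·(-13) − (-11)·(13) = 91
since m = R²·137 − 91²:  R² = (8281 + -3349) / 137 = 36
R = √36 = 6  ⇒  r_B = 6 − 2 = 4

rB=4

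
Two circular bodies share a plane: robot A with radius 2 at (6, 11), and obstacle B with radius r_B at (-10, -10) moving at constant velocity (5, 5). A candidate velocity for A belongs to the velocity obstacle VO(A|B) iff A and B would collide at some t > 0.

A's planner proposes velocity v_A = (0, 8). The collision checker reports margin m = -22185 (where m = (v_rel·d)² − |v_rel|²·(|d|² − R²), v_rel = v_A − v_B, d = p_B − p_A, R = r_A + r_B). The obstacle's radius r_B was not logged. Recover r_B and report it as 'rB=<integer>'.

m = -22185
d = (-16, -21);  v_rel = (-5, 3),  |v_rel|² = 34
v_rel×d = (-5)·(-21) − (3)·(-16) = 153
since m = R²·34 − 153²:  R² = (23409 + -22185) / 34 = 36
R = √36 = 6  ⇒  r_B = 6 − 2 = 4

rB=4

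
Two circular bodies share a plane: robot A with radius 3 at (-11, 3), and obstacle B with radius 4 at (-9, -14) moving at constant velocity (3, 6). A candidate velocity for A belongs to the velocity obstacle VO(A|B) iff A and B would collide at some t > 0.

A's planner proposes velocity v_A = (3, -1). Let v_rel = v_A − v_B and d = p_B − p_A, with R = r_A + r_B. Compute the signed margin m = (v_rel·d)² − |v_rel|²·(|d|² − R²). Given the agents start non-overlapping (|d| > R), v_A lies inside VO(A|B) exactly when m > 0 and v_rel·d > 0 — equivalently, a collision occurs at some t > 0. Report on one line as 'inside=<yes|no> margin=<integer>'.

d = (2, -17),  |d|² = 293;  R = 3+4 = 7,  c = 293−7² = 244
v_rel = (0, -7),  |v_rel|² = 49;  v_rel·d = (0)·(2) + (-7)·(-17) = 119
49·t² − 238·t + 244 = 0  ⇒  m = 119² − 49·244 = 2205
m = 2205 > 0,  v_rel·d = 119 > 0  ⇒  inside

inside=yes margin=2205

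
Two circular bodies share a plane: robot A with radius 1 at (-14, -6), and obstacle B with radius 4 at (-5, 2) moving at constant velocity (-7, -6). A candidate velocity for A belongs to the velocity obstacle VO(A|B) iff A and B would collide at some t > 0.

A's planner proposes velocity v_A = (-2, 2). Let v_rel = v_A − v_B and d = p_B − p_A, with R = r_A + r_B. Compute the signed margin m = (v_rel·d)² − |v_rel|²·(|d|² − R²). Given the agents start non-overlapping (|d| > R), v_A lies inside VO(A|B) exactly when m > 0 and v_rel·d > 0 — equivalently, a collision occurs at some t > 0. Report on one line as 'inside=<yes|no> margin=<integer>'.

d = (9, 8),  |d|² = 145;  R = 1+4 = 5,  c = 145−5² = 120
v_rel = (5, 8),  |v_rel|² = 89;  v_rel·d = (5)·(9) + (8)·(8) = 109
89·t² − 218·t + 120 = 0  ⇒  m = 109² − 89·120 = 1201
m = 1201 > 0,  v_rel·d = 109 > 0  ⇒  inside

inside=yes margin=1201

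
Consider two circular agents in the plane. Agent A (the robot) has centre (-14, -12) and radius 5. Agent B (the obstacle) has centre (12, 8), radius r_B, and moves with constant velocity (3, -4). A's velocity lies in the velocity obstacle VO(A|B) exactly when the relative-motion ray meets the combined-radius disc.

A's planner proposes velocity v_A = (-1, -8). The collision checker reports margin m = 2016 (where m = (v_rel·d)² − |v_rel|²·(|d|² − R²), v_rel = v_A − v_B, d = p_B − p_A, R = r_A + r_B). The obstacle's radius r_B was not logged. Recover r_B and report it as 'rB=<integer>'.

m = 2016
d = (26, 20);  v_rel = (-4, -4),  |v_rel|² = 32
v_rel×d = (-4)·(20) − (-4)·(26) = 24
since m = R²·32 − 24²:  R² = (576 + 2016) / 32 = 81
R = √81 = 9  ⇒  r_B = 9 − 5 = 4

rB=4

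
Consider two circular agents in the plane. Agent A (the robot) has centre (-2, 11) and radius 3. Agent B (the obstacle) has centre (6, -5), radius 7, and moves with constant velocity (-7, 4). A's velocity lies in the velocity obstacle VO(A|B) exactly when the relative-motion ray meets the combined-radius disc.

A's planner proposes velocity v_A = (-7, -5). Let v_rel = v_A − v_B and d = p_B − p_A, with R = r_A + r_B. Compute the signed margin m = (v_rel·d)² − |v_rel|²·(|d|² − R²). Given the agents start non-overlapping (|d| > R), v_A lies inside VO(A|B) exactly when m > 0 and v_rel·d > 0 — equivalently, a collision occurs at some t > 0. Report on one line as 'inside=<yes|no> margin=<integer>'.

d = (8, -16),  |d|² = 320;  R = 3+7 = 10,  c = 320−10² = 220
v_rel = (0, -9),  |v_rel|² = 81;  v_rel·d = (0)·(8) + (-9)·(-16) = 144
81·t² − 288·t + 220 = 0  ⇒  m = 144² − 81·220 = 2916
m = 2916 > 0,  v_rel·d = 144 > 0  ⇒  inside

inside=yes margin=2916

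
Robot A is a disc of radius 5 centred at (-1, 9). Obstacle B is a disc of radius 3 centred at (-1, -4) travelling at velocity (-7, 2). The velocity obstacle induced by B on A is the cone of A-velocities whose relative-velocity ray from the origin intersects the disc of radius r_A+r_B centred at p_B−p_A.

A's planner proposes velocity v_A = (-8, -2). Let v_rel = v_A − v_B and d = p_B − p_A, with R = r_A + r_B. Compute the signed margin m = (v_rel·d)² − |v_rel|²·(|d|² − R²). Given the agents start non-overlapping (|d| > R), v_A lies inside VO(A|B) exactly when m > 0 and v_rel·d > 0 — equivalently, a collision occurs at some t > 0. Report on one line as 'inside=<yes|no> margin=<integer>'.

d = (0, -13),  |d|² = 169;  R = 5+3 = 8,  c = 169−8² = 105
v_rel = (-1, -4),  |v_rel|² = 17;  v_rel·d = (-1)·(0) + (-4)·(-13) = 52
17·t² − 104·t + 105 = 0  ⇒  m = 52² − 17·105 = 919
m = 919 > 0,  v_rel·d = 52 > 0  ⇒  inside

inside=yes margin=919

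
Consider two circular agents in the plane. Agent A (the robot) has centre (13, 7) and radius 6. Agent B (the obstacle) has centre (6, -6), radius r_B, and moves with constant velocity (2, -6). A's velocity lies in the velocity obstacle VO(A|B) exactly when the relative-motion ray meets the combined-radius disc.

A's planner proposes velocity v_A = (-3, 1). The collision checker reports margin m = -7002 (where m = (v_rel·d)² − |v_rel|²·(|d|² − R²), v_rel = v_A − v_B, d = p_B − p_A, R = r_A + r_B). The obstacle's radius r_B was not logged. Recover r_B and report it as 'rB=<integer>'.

m = -7002
d = (-7, -13);  v_rel = (-5, 7),  |v_rel|² = 74
v_rel×d = (-5)·(-13) − (7)·(-7) = 114
since m = R²·74 − 114²:  R² = (12996 + -7002) / 74 = 81
R = √81 = 9  ⇒  r_B = 9 − 6 = 3

rB=3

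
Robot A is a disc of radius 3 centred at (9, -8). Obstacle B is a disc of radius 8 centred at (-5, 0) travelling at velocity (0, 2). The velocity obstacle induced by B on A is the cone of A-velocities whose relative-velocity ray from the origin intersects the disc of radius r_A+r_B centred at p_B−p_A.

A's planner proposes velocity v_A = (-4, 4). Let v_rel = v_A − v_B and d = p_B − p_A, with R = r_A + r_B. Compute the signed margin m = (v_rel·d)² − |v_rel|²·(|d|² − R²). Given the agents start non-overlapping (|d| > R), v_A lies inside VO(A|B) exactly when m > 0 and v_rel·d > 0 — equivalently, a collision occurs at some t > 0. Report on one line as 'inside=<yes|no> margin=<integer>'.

d = (-14, 8),  |d|² = 260;  R = 3+8 = 11,  c = 260−11² = 139
v_rel = (-4, 2),  |v_rel|² = 20;  v_rel·d = (-4)·(-14) + (2)·(8) = 72
20·t² − 144·t + 139 = 0  ⇒  m = 72² − 20·139 = 2404
m = 2404 > 0,  v_rel·d = 72 > 0  ⇒  inside

inside=yes margin=2404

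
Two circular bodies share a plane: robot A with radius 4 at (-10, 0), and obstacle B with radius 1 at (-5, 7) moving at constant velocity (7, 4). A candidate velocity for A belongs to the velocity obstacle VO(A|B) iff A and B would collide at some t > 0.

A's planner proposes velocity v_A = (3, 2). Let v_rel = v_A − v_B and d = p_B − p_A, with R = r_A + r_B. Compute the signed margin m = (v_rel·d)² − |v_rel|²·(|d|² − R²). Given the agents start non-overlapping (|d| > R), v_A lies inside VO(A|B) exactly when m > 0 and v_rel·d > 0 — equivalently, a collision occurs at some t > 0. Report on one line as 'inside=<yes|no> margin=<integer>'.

d = (5, 7),  |d|² = 74;  R = 4+1 = 5,  c = 74−5² = 49
v_rel = (-4, -2),  |v_rel|² = 20;  v_rel·d = (-4)·(5) + (-2)·(7) = -34
20·t² + 68·t + 49 = 0  ⇒  m = (-34)² − 20·49 = 176
m = 176 > 0,  v_rel·d = -34 < 0  ⇒  outside

inside=no margin=176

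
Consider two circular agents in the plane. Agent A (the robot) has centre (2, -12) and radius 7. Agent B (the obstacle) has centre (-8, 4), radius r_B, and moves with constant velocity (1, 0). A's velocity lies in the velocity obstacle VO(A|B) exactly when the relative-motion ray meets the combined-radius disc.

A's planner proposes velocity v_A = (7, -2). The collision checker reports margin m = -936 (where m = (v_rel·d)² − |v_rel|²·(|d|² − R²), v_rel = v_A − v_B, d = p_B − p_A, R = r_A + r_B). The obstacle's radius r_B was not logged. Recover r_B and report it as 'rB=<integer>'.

m = -936
d = (-10, 16);  v_rel = (6, -2),  |v_rel|² = 40
v_rel×d = (6)·(16) − (-2)·(-10) = 76
since m = R²·40 − 76²:  R² = (5776 + -936) / 40 = 121
R = √121 = 11  ⇒  r_B = 11 − 7 = 4

rB=4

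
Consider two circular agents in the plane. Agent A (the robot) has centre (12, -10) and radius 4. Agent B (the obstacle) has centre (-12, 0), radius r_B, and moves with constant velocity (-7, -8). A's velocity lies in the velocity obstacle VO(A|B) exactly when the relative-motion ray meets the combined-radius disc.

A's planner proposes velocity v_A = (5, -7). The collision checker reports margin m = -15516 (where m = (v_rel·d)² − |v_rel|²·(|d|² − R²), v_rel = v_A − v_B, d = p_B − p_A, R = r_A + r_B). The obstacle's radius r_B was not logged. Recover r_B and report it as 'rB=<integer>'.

m = -15516
d = (-24, 10);  v_rel = (12, 1),  |v_rel|² = 145
v_rel×d = (12)·(10) − (1)·(-24) = 144
since m = R²·145 − 144²:  R² = (20736 + -15516) / 145 = 36
R = √36 = 6  ⇒  r_B = 6 − 4 = 2

rB=2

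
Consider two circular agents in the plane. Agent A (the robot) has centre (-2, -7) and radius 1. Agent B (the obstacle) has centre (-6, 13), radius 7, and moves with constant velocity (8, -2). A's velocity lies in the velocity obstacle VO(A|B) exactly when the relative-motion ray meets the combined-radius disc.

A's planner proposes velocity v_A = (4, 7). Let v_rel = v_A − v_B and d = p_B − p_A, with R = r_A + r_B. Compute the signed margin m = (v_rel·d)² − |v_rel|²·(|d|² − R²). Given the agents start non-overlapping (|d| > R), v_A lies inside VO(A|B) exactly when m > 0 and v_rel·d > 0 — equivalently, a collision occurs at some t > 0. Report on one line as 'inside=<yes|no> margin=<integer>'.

d = (-4, 20),  |d|² = 416;  R = 1+7 = 8,  c = 416−8² = 352
v_rel = (-4, 9),  |v_rel|² = 97;  v_rel·d = (-4)·(-4) + (9)·(20) = 196
97·t² − 392·t + 352 = 0  ⇒  m = 196² − 97·352 = 4272
m = 4272 > 0,  v_rel·d = 196 > 0  ⇒  inside

inside=yes margin=4272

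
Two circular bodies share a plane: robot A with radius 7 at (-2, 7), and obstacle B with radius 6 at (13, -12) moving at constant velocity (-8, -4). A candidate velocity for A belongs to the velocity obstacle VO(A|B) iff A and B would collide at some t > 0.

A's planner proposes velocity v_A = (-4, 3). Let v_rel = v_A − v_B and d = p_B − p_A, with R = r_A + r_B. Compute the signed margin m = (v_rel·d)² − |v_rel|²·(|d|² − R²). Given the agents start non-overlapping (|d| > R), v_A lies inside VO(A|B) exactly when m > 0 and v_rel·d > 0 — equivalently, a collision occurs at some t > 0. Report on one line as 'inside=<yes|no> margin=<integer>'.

d = (15, -19),  |d|² = 586;  R = 7+6 = 13,  c = 586−13² = 417
v_rel = (4, 7),  |v_rel|² = 65;  v_rel·d = (4)·(15) + (7)·(-19) = -73
65·t² + 146·t + 417 = 0  ⇒  m = (-73)² − 65·417 = -21776
m = -21776 < 0,  v_rel·d = -73 < 0  ⇒  outside

inside=no margin=-21776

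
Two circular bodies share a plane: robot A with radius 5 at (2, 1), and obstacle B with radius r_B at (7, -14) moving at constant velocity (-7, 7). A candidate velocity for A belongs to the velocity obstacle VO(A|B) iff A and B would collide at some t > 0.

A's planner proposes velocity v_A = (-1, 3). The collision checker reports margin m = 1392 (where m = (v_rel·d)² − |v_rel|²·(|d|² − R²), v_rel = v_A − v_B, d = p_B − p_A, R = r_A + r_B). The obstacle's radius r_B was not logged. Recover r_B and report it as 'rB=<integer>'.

m = 1392
d = (5, -15);  v_rel = (6, -4),  |v_rel|² = 52
v_rel×d = (6)·(-15) − (-4)·(5) = -70
since m = R²·52 − (-70)²:  R² = (4900 + 1392) / 52 = 121
R = √121 = 11  ⇒  r_B = 11 − 5 = 6

rB=6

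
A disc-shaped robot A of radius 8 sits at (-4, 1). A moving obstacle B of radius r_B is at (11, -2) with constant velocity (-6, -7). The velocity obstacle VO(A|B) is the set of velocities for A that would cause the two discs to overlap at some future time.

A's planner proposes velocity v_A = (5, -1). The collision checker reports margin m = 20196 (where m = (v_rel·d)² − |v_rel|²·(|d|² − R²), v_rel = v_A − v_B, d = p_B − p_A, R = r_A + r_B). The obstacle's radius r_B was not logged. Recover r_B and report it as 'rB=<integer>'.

m = 20196
d = (15, -3);  v_rel = (11, 6),  |v_rel|² = 157
v_rel×d = (11)·(-3) − (6)·(15) = -123
since m = R²·157 − (-123)²:  R² = (15129 + 20196) / 157 = 225
R = √225 = 15  ⇒  r_B = 15 − 8 = 7

rB=7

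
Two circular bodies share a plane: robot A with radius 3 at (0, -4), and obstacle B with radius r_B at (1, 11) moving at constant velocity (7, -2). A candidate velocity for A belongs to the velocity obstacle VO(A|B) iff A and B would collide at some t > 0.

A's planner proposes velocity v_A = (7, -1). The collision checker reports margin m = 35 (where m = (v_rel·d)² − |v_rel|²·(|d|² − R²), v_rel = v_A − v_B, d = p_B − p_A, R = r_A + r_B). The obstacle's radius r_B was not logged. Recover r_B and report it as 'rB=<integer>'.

m = 35
d = (1, 15);  v_rel = (0, 1),  |v_rel|² = 1
v_rel×d = (0)·(15) − (1)·(1) = -1
since m = R²·1 − (-1)²:  R² = (1 + 35) / 1 = 36
R = √36 = 6  ⇒  r_B = 6 − 3 = 3

rB=3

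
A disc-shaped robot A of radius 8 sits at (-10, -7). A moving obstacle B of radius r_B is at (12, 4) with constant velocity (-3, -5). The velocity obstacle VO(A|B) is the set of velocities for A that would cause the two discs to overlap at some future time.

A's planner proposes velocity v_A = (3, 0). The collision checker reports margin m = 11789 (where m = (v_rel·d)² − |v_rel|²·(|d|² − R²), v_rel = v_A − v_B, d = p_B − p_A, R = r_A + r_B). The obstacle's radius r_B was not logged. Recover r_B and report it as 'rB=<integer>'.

m = 11789
d = (22, 11);  v_rel = (6, 5),  |v_rel|² = 61
v_rel×d = (6)·(11) − (5)·(22) = -44
since m = R²·61 − (-44)²:  R² = (1936 + 11789) / 61 = 225
R = √225 = 15  ⇒  r_B = 15 − 8 = 7

rB=7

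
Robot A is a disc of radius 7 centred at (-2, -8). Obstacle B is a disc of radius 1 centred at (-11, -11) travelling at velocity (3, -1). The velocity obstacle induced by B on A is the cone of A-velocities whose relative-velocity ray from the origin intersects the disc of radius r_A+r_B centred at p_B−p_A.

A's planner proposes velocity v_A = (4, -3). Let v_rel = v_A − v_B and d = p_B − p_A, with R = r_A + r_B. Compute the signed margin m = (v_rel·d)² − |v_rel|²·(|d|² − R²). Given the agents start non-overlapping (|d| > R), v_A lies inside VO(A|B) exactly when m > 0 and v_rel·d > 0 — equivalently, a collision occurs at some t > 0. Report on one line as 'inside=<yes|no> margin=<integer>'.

d = (-9, -3),  |d|² = 90;  R = 7+1 = 8,  c = 90−8² = 26
v_rel = (1, -2),  |v_rel|² = 5;  v_rel·d = (1)·(-9) + (-2)·(-3) = -3
5·t² + 6·t + 26 = 0  ⇒  m = (-3)² − 5·26 = -121
m = -121 < 0,  v_rel·d = -3 < 0  ⇒  outside

inside=no margin=-121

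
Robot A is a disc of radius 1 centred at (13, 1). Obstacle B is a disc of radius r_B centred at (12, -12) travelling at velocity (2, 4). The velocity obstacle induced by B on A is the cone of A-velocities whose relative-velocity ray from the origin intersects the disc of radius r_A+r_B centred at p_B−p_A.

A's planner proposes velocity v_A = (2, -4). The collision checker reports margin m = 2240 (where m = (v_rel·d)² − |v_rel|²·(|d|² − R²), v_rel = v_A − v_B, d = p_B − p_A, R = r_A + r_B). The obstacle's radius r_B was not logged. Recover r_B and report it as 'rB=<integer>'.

m = 2240
d = (-1, -13);  v_rel = (0, -8),  |v_rel|² = 64
v_rel×d = (0)·(-13) − (-8)·(-1) = -8
since m = R²·64 − (-8)²:  R² = (64 + 2240) / 64 = 36
R = √36 = 6  ⇒  r_B = 6 − 1 = 5

rB=5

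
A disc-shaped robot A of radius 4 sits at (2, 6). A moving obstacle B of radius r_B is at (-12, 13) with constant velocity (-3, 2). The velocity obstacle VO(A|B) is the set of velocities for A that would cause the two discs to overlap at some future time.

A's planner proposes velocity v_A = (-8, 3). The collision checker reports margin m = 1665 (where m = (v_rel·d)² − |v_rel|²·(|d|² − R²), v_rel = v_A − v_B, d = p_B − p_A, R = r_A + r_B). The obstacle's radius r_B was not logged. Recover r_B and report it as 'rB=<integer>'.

m = 1665
d = (-14, 7);  v_rel = (-5, 1),  |v_rel|² = 26
v_rel×d = (-5)·(7) − (1)·(-14) = -21
since m = R²·26 − (-21)²:  R² = (441 + 1665) / 26 = 81
R = √81 = 9  ⇒  r_B = 9 − 4 = 5

rB=5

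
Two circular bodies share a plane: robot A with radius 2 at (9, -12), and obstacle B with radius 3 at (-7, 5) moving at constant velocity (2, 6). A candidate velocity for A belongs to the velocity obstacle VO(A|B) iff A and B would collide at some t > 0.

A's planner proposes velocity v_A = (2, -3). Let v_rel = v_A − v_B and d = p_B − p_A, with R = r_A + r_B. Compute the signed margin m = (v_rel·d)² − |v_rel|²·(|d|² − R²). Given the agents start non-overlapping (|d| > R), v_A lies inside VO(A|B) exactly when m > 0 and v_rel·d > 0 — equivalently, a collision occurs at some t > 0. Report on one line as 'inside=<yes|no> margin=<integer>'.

d = (-16, 17),  |d|² = 545;  R = 2+3 = 5,  c = 545−5² = 520
v_rel = (0, -9),  |v_rel|² = 81;  v_rel·d = (0)·(-16) + (-9)·(17) = -153
81·t² + 306·t + 520 = 0  ⇒  m = (-153)² − 81·520 = -18711
m = -18711 < 0,  v_rel·d = -153 < 0  ⇒  outside

inside=no margin=-18711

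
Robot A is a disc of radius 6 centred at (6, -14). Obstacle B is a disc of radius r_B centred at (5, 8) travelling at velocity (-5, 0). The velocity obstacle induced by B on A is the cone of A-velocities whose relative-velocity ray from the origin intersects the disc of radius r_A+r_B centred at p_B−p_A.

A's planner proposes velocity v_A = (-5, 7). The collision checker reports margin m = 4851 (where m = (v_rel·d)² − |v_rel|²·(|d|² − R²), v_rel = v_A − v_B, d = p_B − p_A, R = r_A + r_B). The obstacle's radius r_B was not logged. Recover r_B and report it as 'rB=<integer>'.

m = 4851
d = (-1, 22);  v_rel = (0, 7),  |v_rel|² = 49
v_rel×d = (0)·(22) − (7)·(-1) = 7
since m = R²·49 − 7²:  R² = (49 + 4851) / 49 = 100
R = √100 = 10  ⇒  r_B = 10 − 6 = 4

rB=4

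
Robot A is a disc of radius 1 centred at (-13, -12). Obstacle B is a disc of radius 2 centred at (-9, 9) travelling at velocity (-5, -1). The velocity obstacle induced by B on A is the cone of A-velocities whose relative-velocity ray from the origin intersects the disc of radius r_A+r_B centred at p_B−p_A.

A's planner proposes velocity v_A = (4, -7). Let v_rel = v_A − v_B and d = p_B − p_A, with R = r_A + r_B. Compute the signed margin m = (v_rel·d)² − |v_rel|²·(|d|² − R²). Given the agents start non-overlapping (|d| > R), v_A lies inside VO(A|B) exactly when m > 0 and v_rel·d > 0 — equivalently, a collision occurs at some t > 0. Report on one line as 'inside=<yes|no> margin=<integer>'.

d = (4, 21),  |d|² = 457;  R = 1+2 = 3,  c = 457−3² = 448
v_rel = (9, -6),  |v_rel|² = 117;  v_rel·d = (9)·(4) + (-6)·(21) = -90
117·t² + 180·t + 448 = 0  ⇒  m = (-90)² − 117·448 = -44316
m = -44316 < 0,  v_rel·d = -90 < 0  ⇒  outside

inside=no margin=-44316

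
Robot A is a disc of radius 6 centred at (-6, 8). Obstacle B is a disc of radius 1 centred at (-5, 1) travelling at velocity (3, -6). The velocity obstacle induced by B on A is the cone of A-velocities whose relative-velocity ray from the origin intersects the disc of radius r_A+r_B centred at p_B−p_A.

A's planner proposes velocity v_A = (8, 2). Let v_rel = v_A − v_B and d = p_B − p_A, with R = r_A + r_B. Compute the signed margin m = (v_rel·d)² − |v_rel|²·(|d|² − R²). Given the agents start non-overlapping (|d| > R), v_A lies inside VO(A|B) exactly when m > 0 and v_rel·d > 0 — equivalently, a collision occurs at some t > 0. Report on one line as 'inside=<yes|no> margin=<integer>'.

d = (1, -7),  |d|² = 50;  R = 6+1 = 7,  c = 50−7² = 1
v_rel = (5, 8),  |v_rel|² = 89;  v_rel·d = (5)·(1) + (8)·(-7) = -51
89·t² + 102·t + 1 = 0  ⇒  m = (-51)² − 89·1 = 2512
m = 2512 > 0,  v_rel·d = -51 < 0  ⇒  outside

inside=no margin=2512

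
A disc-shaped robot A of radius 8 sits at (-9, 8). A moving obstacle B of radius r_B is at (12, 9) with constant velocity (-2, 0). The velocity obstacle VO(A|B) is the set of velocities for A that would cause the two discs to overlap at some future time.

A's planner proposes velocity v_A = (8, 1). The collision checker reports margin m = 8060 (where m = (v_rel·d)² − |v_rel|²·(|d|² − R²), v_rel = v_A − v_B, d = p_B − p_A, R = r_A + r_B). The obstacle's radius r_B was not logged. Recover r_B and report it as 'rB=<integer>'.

m = 8060
d = (21, 1);  v_rel = (10, 1),  |v_rel|² = 101
v_rel×d = (10)·(1) − (1)·(21) = -11
since m = R²·101 − (-11)²:  R² = (121 + 8060) / 101 = 81
R = √81 = 9  ⇒  r_B = 9 − 8 = 1

rB=1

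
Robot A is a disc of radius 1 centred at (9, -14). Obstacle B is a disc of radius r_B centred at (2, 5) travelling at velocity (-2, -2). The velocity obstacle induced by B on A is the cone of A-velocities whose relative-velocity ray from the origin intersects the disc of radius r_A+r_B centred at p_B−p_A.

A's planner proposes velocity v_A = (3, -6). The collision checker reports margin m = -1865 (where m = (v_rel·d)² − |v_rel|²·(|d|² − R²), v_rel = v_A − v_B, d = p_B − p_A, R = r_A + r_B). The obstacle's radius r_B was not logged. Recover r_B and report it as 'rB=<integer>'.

m = -1865
d = (-7, 19);  v_rel = (5, -4),  |v_rel|² = 41
v_rel×d = (5)·(19) − (-4)·(-7) = 67
since m = R²·41 − 67²:  R² = (4489 + -1865) / 41 = 64
R = √64 = 8  ⇒  r_B = 8 − 1 = 7

rB=7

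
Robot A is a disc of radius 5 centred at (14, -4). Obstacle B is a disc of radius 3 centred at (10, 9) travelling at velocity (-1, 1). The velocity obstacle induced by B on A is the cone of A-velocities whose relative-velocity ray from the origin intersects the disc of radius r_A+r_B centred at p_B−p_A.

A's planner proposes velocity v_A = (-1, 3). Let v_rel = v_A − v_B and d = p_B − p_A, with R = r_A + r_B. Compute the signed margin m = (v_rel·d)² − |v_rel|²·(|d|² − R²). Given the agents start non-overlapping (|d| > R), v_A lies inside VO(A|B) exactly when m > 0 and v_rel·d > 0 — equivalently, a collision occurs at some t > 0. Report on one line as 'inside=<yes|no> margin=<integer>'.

d = (-4, 13),  |d|² = 185;  R = 5+3 = 8,  c = 185−8² = 121
v_rel = (0, 2),  |v_rel|² = 4;  v_rel·d = (0)·(-4) + (2)·(13) = 26
4·t² − 52·t + 121 = 0  ⇒  m = 26² − 4·121 = 192
m = 192 > 0,  v_rel·d = 26 > 0  ⇒  inside

inside=yes margin=192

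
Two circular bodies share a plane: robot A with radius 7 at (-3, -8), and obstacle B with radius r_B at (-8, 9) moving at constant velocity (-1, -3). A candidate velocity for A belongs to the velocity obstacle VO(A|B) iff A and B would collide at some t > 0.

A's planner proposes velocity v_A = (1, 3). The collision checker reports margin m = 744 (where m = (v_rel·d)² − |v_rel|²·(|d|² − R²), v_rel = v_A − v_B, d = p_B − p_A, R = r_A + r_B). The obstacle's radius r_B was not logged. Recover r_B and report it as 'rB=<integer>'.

m = 744
d = (-5, 17);  v_rel = (2, 6),  |v_rel|² = 40
v_rel×d = (2)·(17) − (6)·(-5) = 64
since m = R²·40 − 64²:  R² = (4096 + 744) / 40 = 121
R = √121 = 11  ⇒  r_B = 11 − 7 = 4

rB=4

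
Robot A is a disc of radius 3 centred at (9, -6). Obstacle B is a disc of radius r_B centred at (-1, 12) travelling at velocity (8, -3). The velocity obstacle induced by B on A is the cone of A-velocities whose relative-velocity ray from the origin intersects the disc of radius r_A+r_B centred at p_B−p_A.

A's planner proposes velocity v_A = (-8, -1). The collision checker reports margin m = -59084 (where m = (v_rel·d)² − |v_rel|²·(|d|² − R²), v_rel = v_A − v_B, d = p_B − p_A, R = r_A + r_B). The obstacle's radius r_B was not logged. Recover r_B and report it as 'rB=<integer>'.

m = -59084
d = (-10, 18);  v_rel = (-16, 2),  |v_rel|² = 260
v_rel×d = (-16)·(18) − (2)·(-10) = -268
since m = R²·260 − (-268)²:  R² = (71824 + -59084) / 260 = 49
R = √49 = 7  ⇒  r_B = 7 − 3 = 4

rB=4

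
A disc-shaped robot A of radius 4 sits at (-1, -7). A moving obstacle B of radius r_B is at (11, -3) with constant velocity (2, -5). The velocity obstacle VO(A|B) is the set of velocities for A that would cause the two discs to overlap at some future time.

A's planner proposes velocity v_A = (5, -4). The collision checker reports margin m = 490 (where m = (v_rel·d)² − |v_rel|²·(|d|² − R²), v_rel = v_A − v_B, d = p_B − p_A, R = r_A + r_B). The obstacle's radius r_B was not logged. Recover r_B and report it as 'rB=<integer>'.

m = 490
d = (12, 4);  v_rel = (3, 1),  |v_rel|² = 10
v_rel×d = (3)·(4) − (1)·(12) = 0
since m = R²·10 − 0²:  R² = (0 + 490) / 10 = 49
R = √49 = 7  ⇒  r_B = 7 − 4 = 3

rB=3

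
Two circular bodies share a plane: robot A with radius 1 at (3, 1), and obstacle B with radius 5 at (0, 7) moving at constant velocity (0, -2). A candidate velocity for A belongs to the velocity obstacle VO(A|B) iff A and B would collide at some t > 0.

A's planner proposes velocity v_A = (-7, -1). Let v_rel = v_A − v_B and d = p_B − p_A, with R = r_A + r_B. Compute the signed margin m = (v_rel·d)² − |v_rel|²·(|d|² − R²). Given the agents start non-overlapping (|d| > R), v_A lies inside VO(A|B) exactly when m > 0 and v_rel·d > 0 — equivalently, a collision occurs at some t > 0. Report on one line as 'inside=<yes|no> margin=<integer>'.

d = (-3, 6),  |d|² = 45;  R = 1+5 = 6,  c = 45−6² = 9
v_rel = (-7, 1),  |v_rel|² = 50;  v_rel·d = (-7)·(-3) + (1)·(6) = 27
50·t² − 54·t + 9 = 0  ⇒  m = 27² − 50·9 = 279
m = 279 > 0,  v_rel·d = 27 > 0  ⇒  inside

inside=yes margin=279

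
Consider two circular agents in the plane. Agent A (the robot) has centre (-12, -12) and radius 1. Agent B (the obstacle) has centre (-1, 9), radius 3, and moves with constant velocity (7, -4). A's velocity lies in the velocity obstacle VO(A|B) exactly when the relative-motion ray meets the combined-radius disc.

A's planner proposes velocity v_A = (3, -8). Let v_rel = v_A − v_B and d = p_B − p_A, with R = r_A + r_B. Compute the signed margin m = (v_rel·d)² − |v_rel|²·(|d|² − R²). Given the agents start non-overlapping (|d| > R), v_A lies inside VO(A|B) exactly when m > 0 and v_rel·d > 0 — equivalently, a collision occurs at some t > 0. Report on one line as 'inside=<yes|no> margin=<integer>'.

d = (11, 21),  |d|² = 562;  R = 1+3 = 4,  c = 562−4² = 546
v_rel = (-4, -4),  |v_rel|² = 32;  v_rel·d = (-4)·(11) + (-4)·(21) = -128
32·t² + 256·t + 546 = 0  ⇒  m = (-128)² − 32·546 = -1088
m = -1088 < 0,  v_rel·d = -128 < 0  ⇒  outside

inside=no margin=-1088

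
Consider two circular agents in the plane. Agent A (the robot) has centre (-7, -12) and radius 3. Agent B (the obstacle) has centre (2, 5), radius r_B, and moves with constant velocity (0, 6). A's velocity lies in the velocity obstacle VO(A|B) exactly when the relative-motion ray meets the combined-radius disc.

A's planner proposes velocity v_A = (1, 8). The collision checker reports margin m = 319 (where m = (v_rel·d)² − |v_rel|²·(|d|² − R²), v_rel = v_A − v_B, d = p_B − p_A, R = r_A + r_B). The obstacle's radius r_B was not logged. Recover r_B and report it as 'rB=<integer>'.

m = 319
d = (9, 17);  v_rel = (1, 2),  |v_rel|² = 5
v_rel×d = (1)·(17) − (2)·(9) = -1
since m = R²·5 − (-1)²:  R² = (1 + 319) / 5 = 64
R = √64 = 8  ⇒  r_B = 8 − 3 = 5

rB=5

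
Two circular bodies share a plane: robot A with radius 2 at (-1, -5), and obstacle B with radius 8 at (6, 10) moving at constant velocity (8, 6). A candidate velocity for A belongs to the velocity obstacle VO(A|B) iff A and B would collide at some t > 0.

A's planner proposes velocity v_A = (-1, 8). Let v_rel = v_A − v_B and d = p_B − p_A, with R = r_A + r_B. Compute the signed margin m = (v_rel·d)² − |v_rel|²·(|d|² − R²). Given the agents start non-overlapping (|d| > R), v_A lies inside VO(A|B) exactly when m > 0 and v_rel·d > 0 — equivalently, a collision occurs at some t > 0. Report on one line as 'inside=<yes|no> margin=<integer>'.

d = (7, 15),  |d|² = 274;  R = 2+8 = 10,  c = 274−10² = 174
v_rel = (-9, 2),  |v_rel|² = 85;  v_rel·d = (-9)·(7) + (2)·(15) = -33
85·t² + 66·t + 174 = 0  ⇒  m = (-33)² − 85·174 = -13701
m = -13701 < 0,  v_rel·d = -33 < 0  ⇒  outside

inside=no margin=-13701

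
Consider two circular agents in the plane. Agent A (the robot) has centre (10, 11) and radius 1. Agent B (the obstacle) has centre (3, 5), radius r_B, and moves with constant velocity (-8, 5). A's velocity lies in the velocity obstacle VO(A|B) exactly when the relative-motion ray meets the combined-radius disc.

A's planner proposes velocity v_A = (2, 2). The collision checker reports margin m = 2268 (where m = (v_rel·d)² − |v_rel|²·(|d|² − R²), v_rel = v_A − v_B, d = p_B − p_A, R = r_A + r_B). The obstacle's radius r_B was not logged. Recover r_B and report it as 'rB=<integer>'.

m = 2268
d = (-7, -6);  v_rel = (10, -3),  |v_rel|² = 109
v_rel×d = (10)·(-6) − (-3)·(-7) = -81
since m = R²·109 − (-81)²:  R² = (6561 + 2268) / 109 = 81
R = √81 = 9  ⇒  r_B = 9 − 1 = 8

rB=8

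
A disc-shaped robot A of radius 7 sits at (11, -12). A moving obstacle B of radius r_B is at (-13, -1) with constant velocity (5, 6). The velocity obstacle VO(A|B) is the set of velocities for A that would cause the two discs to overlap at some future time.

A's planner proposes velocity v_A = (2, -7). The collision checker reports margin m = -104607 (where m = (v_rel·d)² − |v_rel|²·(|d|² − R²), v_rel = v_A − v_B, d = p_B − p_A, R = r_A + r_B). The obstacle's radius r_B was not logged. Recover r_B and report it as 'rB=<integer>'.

m = -104607
d = (-24, 11);  v_rel = (-3, -13),  |v_rel|² = 178
v_rel×d = (-3)·(11) − (-13)·(-24) = -345
since m = R²·178 − (-345)²:  R² = (119025 + -104607) / 178 = 81
R = √81 = 9  ⇒  r_B = 9 − 7 = 2

rB=2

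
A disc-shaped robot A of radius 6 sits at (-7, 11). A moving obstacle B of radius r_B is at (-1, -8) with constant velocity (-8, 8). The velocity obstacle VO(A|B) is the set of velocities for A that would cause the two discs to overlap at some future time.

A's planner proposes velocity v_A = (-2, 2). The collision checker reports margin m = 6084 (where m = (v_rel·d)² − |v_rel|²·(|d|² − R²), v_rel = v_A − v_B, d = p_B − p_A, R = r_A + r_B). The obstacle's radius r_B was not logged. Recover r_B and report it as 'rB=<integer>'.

m = 6084
d = (6, -19);  v_rel = (6, -6),  |v_rel|² = 72
v_rel×d = (6)·(-19) − (-6)·(6) = -78
since m = R²·72 − (-78)²:  R² = (6084 + 6084) / 72 = 169
R = √169 = 13  ⇒  r_B = 13 − 6 = 7

rB=7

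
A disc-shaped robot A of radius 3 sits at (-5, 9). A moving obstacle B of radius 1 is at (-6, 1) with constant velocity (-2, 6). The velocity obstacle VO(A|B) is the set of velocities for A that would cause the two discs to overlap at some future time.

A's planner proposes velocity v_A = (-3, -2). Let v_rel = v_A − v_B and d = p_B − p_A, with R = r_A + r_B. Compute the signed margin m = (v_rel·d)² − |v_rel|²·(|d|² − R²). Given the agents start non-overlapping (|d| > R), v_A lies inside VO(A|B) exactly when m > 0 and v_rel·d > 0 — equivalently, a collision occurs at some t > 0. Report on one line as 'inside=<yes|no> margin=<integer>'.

d = (-1, -8),  |d|² = 65;  R = 3+1 = 4,  c = 65−4² = 49
v_rel = (-1, -8),  |v_rel|² = 65;  v_rel·d = (-1)·(-1) + (-8)·(-8) = 65
65·t² − 130·t + 49 = 0  ⇒  m = 65² − 65·49 = 1040
m = 1040 > 0,  v_rel·d = 65 > 0  ⇒  inside

inside=yes margin=1040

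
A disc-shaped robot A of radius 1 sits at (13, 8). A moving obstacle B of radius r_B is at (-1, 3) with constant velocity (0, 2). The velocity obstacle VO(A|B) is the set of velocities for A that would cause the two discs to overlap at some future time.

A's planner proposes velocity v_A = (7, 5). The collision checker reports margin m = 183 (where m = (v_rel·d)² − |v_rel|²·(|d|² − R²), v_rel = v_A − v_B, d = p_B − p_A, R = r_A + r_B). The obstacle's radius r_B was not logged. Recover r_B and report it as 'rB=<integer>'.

m = 183
d = (-14, -5);  v_rel = (7, 3),  |v_rel|² = 58
v_rel×d = (7)·(-5) − (3)·(-14) = 7
since m = R²·58 − 7²:  R² = (49 + 183) / 58 = 4
R = √4 = 2  ⇒  r_B = 2 − 1 = 1

rB=1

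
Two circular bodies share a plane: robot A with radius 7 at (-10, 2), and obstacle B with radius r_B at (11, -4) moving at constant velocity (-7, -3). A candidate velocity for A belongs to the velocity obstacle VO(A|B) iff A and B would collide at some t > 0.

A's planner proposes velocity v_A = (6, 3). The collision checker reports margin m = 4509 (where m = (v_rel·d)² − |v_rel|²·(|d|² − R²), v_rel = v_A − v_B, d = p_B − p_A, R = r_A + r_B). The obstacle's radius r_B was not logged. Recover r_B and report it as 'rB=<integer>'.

m = 4509
d = (21, -6);  v_rel = (13, 6),  |v_rel|² = 205
v_rel×d = (13)·(-6) − (6)·(21) = -204
since m = R²·205 − (-204)²:  R² = (41616 + 4509) / 205 = 225
R = √225 = 15  ⇒  r_B = 15 − 7 = 8

rB=8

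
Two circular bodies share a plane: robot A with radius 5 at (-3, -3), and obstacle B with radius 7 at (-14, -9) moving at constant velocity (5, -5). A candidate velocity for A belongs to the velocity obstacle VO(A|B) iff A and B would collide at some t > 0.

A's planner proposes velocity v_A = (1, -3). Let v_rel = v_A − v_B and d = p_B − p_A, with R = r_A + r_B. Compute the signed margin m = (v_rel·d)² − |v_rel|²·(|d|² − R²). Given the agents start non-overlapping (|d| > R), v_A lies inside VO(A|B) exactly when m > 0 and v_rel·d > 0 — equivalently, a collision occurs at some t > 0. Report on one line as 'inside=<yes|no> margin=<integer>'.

d = (-11, -6),  |d|² = 157;  R = 5+7 = 12,  c = 157−12² = 13
v_rel = (-4, 2),  |v_rel|² = 20;  v_rel·d = (-4)·(-11) + (2)·(-6) = 32
20·t² − 64·t + 13 = 0  ⇒  m = 32² − 20·13 = 764
m = 764 > 0,  v_rel·d = 32 > 0  ⇒  inside

inside=yes margin=764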